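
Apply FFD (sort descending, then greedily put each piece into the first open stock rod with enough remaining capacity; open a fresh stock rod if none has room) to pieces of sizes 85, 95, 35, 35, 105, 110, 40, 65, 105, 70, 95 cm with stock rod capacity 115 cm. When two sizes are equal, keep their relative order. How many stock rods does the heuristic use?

9

Sorted descending: 110, 105, 105, 95, 95, 85, 70, 65, 40, 35, 35.
  110 → stock rod 1 (new)  [load 110/115]
  105 → stock rod 2 (new)  [load 105/115]
  105 → stock rod 3 (new)  [load 105/115]
  95 → stock rod 4 (new)  [load 95/115]
  95 → stock rod 5 (new)  [load 95/115]
  85 → stock rod 6 (new)  [load 85/115]
  70 → stock rod 7 (new)  [load 70/115]
  65 → stock rod 8 (new)  [load 65/115]
  40 → stock rod 7  [load 110/115]
  35 → stock rod 8  [load 100/115]
  35 → stock rod 9 (new)  [load 35/115]
9 stock rods opened.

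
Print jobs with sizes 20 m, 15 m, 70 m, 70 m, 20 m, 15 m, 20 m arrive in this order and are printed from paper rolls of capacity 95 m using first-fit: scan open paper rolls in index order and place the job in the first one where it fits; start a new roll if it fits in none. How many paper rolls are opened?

3

  20 → roll 1 (new)  [load 20/95]
  15 → roll 1  [load 35/95]
  70 → roll 2 (new)  [load 70/95]
  70 → roll 3 (new)  [load 70/95]
  20 → roll 1  [load 55/95]
  15 → roll 1  [load 70/95]
  20 → roll 1  [load 90/95]
3 paper rolls opened.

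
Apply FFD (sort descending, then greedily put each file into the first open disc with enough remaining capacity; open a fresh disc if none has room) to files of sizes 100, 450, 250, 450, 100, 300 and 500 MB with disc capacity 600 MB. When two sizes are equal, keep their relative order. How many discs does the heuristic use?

4

Sorted descending: 500, 450, 450, 300, 250, 100, 100.
  500 → disc 1 (new)  [load 500/600]
  450 → disc 2 (new)  [load 450/600]
  450 → disc 3 (new)  [load 450/600]
  300 → disc 4 (new)  [load 300/600]
  250 → disc 4  [load 550/600]
  100 → disc 1  [load 600/600]
  100 → disc 2  [load 550/600]
4 discs opened.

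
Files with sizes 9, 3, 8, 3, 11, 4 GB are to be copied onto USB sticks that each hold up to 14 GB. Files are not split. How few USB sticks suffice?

3

Total = 11 + 9 + 8 + 4 + 3 + 3 = 38 GB.
Lower bound: ⌈38/14⌉ = 3 USB sticks.
A packing using 3 USB sticks:
  USB stick 1: 11 + 3 = 14
  USB stick 2: 9 + 4 = 13
  USB stick 3: 8 + 3 = 11
This matches the lower bound, so 3 is optimal.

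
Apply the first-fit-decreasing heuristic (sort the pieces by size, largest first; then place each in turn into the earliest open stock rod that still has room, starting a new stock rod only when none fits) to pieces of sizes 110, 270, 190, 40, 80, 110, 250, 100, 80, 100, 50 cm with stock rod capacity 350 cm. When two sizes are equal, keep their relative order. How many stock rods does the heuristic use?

Sorted descending: 270, 250, 190, 110, 110, 100, 100, 80, 80, 50, 40.
  270 → stock rod 1 (new)  [load 270/350]
  250 → stock rod 2 (new)  [load 250/350]
  190 → stock rod 3 (new)  [load 190/350]
  110 → stock rod 3  [load 300/350]
  110 → stock rod 4 (new)  [load 110/350]
  100 → stock rod 2  [load 350/350]
  100 → stock rod 4  [load 210/350]
  80 → stock rod 1  [load 350/350]
  80 → stock rod 4  [load 290/350]
  50 → stock rod 3  [load 350/350]
  40 → stock rod 4  [load 330/350]
4 stock rods opened.

4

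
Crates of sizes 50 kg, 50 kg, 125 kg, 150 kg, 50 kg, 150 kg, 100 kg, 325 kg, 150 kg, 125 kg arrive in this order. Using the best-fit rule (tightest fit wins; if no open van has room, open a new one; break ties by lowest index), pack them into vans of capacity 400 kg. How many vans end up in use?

4

  50 → van 1 (new)  [load 50/400]
  50 → van 1  [load 100/400]
  125 → van 1  [load 225/400]
  150 → van 1  [load 375/400]
  50 → van 2 (new)  [load 50/400]
  150 → van 2  [load 200/400]
  100 → van 2  [load 300/400]
  325 → van 3 (new)  [load 325/400]
  150 → van 4 (new)  [load 150/400]
  125 → van 4  [load 275/400]
4 vans opened.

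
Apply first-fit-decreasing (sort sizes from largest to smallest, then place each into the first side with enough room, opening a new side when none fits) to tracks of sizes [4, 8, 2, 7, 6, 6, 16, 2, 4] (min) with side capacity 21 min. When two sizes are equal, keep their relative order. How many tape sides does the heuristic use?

3

Sorted descending: 16, 8, 7, 6, 6, 4, 4, 2, 2.
  16 → side 1 (new)  [load 16/21]
  8 → side 2 (new)  [load 8/21]
  7 → side 2  [load 15/21]
  6 → side 2  [load 21/21]
  6 → side 3 (new)  [load 6/21]
  4 → side 1  [load 20/21]
  4 → side 3  [load 10/21]
  2 → side 3  [load 12/21]
  2 → side 3  [load 14/21]
3 tape sides opened.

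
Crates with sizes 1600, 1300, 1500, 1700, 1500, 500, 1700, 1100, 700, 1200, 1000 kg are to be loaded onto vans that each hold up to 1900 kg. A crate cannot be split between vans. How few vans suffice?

9

Total = 1700 + 1700 + 1600 + 1500 + 1500 + 1300 + 1200 + 1100 + 1000 + 700 + 500 = 13800 kg.
Lower bound: ⌈13800/1900⌉ = 8 vans.
Also, 9 crates each exceed 950 kg, and no two of those can share a van, so at least 9 vans are needed.
A packing using 9 vans:
  van 1: 1700 = 1700
  van 2: 1700 = 1700
  van 3: 1600 = 1600
  van 4: 1500 = 1500
  van 5: 1500 = 1500
  van 6: 1300 + 500 = 1800
  van 7: 1200 + 700 = 1900
  van 8: 1100 = 1100
  van 9: 1000 = 1000
This matches the lower bound, so 9 is optimal.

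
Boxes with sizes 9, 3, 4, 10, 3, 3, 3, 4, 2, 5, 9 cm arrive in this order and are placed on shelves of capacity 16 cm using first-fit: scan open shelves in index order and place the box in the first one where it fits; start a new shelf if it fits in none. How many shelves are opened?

4

  9 → shelf 1 (new)  [load 9/16]
  3 → shelf 1  [load 12/16]
  4 → shelf 1  [load 16/16]
  10 → shelf 2 (new)  [load 10/16]
  3 → shelf 2  [load 13/16]
  3 → shelf 2  [load 16/16]
  3 → shelf 3 (new)  [load 3/16]
  4 → shelf 3  [load 7/16]
  2 → shelf 3  [load 9/16]
  5 → shelf 3  [load 14/16]
  9 → shelf 4 (new)  [load 9/16]
4 shelves opened.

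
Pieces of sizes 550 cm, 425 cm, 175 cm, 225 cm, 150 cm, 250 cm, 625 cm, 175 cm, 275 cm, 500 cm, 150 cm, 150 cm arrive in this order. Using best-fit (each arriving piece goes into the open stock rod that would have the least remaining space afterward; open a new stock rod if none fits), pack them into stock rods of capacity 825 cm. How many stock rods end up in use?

5

  550 → stock rod 1 (new)  [load 550/825]
  425 → stock rod 2 (new)  [load 425/825]
  175 → stock rod 1  [load 725/825]
  225 → stock rod 2  [load 650/825]
  150 → stock rod 2  [load 800/825]
  250 → stock rod 3 (new)  [load 250/825]
  625 → stock rod 4 (new)  [load 625/825]
  175 → stock rod 4  [load 800/825]
  275 → stock rod 3  [load 525/825]
  500 → stock rod 5 (new)  [load 500/825]
  150 → stock rod 3  [load 675/825]
  150 → stock rod 3  [load 825/825]
5 stock rods opened.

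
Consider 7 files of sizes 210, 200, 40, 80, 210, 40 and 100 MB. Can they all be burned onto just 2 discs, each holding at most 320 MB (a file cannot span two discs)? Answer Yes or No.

No

Total = 880 MB; ⌈880/320⌉ = 3.
At least 3 discs are required, but only 2 are allowed.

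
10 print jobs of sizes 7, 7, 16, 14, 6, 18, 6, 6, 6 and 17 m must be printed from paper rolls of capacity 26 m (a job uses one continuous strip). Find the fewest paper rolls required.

5

Total = 18 + 17 + 16 + 14 + 7 + 7 + 6 + 6 + 6 + 6 = 103 m.
Lower bound: ⌈103/26⌉ = 4 paper rolls.
A packing using 5 paper rolls:
  roll 1: 18 + 7 = 25
  roll 2: 17 + 7 = 24
  roll 3: 16 + 6 = 22
  roll 4: 14 + 6 + 6 = 26
  roll 5: 6 = 6
No arrangement into 4 paper rolls stays within capacity, so 5 is optimal.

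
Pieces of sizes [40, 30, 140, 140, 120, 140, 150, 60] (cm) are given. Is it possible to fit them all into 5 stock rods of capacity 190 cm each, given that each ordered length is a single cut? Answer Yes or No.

A valid assignment using 5 stock rods:
  stock rod 1: 150 + 40 = 190
  stock rod 2: 140 + 30 = 170
  stock rod 3: 140 = 140
  stock rod 4: 140 = 140
  stock rod 5: 120 + 60 = 180
Every load is within 190 cm, so 5 stock rods suffice.

Yes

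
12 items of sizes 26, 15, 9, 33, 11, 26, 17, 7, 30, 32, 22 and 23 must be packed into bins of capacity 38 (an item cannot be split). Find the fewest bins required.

Total = 33 + 32 + 30 + 26 + 26 + 23 + 22 + 17 + 15 + 11 + 9 + 7 = 251.
Lower bound: ⌈251/38⌉ = 7 bins.
A packing using 8 bins:
  bin 1: 33 = 33
  bin 2: 32 = 32
  bin 3: 30 + 7 = 37
  bin 4: 26 + 11 = 37
  bin 5: 26 + 9 = 35
  bin 6: 23 + 15 = 38
  bin 7: 22 = 22
  bin 8: 17 = 17
No arrangement into 7 bins stays within capacity, so 8 is optimal.

8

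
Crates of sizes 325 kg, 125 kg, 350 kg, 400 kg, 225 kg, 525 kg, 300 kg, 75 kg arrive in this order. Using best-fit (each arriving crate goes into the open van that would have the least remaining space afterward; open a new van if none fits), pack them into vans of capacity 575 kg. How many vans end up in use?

  325 → van 1 (new)  [load 325/575]
  125 → van 1  [load 450/575]
  350 → van 2 (new)  [load 350/575]
  400 → van 3 (new)  [load 400/575]
  225 → van 2  [load 575/575]
  525 → van 4 (new)  [load 525/575]
  300 → van 5 (new)  [load 300/575]
  75 → van 1  [load 525/575]
5 vans opened.

5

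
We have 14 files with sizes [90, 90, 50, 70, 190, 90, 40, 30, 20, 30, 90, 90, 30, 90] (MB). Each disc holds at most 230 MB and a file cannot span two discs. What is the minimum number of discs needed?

5

Total = 190 + 90 + 90 + 90 + 90 + 90 + 90 + 70 + 50 + 40 + 30 + 30 + 30 + 20 = 1000 MB.
Lower bound: ⌈1000/230⌉ = 5 discs.
A packing using 5 discs:
  disc 1: 190 + 40 = 230
  disc 2: 90 + 90 + 50 = 230
  disc 3: 90 + 90 + 30 + 20 = 230
  disc 4: 90 + 90 + 30 = 210
  disc 5: 70 + 30 = 100
This matches the lower bound, so 5 is optimal.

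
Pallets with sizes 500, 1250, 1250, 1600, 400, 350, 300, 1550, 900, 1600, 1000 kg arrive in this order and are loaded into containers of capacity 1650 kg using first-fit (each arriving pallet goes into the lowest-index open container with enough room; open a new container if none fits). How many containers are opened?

  500 → container 1 (new)  [load 500/1650]
  1250 → container 2 (new)  [load 1250/1650]
  1250 → container 3 (new)  [load 1250/1650]
  1600 → container 4 (new)  [load 1600/1650]
  400 → container 1  [load 900/1650]
  350 → container 1  [load 1250/1650]
  300 → container 1  [load 1550/1650]
  1550 → container 5 (new)  [load 1550/1650]
  900 → container 6 (new)  [load 900/1650]
  1600 → container 7 (new)  [load 1600/1650]
  1000 → container 8 (new)  [load 1000/1650]
8 containers opened.

8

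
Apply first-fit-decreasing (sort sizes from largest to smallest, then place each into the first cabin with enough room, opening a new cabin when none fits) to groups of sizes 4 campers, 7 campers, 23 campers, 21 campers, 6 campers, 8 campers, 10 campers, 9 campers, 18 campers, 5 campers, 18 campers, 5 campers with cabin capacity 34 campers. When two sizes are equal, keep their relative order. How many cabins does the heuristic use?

4

Sorted descending: 23, 21, 18, 18, 10, 9, 8, 7, 6, 5, 5, 4.
  23 → cabin 1 (new)  [load 23/34]
  21 → cabin 2 (new)  [load 21/34]
  18 → cabin 3 (new)  [load 18/34]
  18 → cabin 4 (new)  [load 18/34]
  10 → cabin 1  [load 33/34]
  9 → cabin 2  [load 30/34]
  8 → cabin 3  [load 26/34]
  7 → cabin 3  [load 33/34]
  6 → cabin 4  [load 24/34]
  5 → cabin 4  [load 29/34]
  5 → cabin 4  [load 34/34]
  4 → cabin 2  [load 34/34]
4 cabins opened.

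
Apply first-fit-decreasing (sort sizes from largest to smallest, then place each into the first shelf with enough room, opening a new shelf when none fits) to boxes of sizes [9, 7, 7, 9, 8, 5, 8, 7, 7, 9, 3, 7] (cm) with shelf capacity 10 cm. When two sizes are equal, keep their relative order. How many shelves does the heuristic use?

11

Sorted descending: 9, 9, 9, 8, 8, 7, 7, 7, 7, 7, 5, 3.
  9 → shelf 1 (new)  [load 9/10]
  9 → shelf 2 (new)  [load 9/10]
  9 → shelf 3 (new)  [load 9/10]
  8 → shelf 4 (new)  [load 8/10]
  8 → shelf 5 (new)  [load 8/10]
  7 → shelf 6 (new)  [load 7/10]
  7 → shelf 7 (new)  [load 7/10]
  7 → shelf 8 (new)  [load 7/10]
  7 → shelf 9 (new)  [load 7/10]
  7 → shelf 10 (new)  [load 7/10]
  5 → shelf 11 (new)  [load 5/10]
  3 → shelf 6  [load 10/10]
11 shelves opened.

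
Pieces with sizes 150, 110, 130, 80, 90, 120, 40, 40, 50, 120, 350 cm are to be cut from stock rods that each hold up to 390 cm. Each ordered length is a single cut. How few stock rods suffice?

4

Total = 350 + 150 + 130 + 120 + 120 + 110 + 90 + 80 + 50 + 40 + 40 = 1280 cm.
Lower bound: ⌈1280/390⌉ = 4 stock rods.
A packing using 4 stock rods:
  stock rod 1: 350 + 40 = 390
  stock rod 2: 150 + 130 + 110 = 390
  stock rod 3: 120 + 120 + 90 + 50 = 380
  stock rod 4: 80 + 40 = 120
This matches the lower bound, so 4 is optimal.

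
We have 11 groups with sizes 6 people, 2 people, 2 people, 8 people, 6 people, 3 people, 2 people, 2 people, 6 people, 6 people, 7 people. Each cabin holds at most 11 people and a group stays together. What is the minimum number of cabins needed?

6

Total = 8 + 7 + 6 + 6 + 6 + 6 + 3 + 2 + 2 + 2 + 2 = 50 people.
Lower bound: ⌈50/11⌉ = 5 cabins.
Also, 6 groups each exceed 11/2 people, and no two of those can share a cabin, so at least 6 cabins are needed.
A packing using 6 cabins:
  cabin 1: 8 + 3 = 11
  cabin 2: 7 + 2 + 2 = 11
  cabin 3: 6 + 2 + 2 = 10
  cabin 4: 6 = 6
  cabin 5: 6 = 6
  cabin 6: 6 = 6
This matches the lower bound, so 6 is optimal.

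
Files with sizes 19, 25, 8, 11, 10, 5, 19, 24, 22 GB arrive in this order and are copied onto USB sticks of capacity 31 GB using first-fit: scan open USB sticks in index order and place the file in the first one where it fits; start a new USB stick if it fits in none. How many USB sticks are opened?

  19 → USB stick 1 (new)  [load 19/31]
  25 → USB stick 2 (new)  [load 25/31]
  8 → USB stick 1  [load 27/31]
  11 → USB stick 3 (new)  [load 11/31]
  10 → USB stick 3  [load 21/31]
  5 → USB stick 2  [load 30/31]
  19 → USB stick 4 (new)  [load 19/31]
  24 → USB stick 5 (new)  [load 24/31]
  22 → USB stick 6 (new)  [load 22/31]
6 USB sticks opened.

6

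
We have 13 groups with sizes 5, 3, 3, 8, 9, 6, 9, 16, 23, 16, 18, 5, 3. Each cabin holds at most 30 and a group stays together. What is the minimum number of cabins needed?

5

Total = 23 + 18 + 16 + 16 + 9 + 9 + 8 + 6 + 5 + 5 + 3 + 3 + 3 = 124.
Lower bound: ⌈124/30⌉ = 5 cabins.
A packing using 5 cabins:
  cabin 1: 23 + 6 = 29
  cabin 2: 18 + 9 + 3 = 30
  cabin 3: 16 + 9 + 5 = 30
  cabin 4: 16 + 8 + 5 = 29
  cabin 5: 3 + 3 = 6
This matches the lower bound, so 5 is optimal.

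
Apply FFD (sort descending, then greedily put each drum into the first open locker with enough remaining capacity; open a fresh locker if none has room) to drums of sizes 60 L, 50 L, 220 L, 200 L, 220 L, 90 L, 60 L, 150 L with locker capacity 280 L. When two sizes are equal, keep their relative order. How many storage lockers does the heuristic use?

4

Sorted descending: 220, 220, 200, 150, 90, 60, 60, 50.
  220 → locker 1 (new)  [load 220/280]
  220 → locker 2 (new)  [load 220/280]
  200 → locker 3 (new)  [load 200/280]
  150 → locker 4 (new)  [load 150/280]
  90 → locker 4  [load 240/280]
  60 → locker 1  [load 280/280]
  60 → locker 2  [load 280/280]
  50 → locker 3  [load 250/280]
4 storage lockers opened.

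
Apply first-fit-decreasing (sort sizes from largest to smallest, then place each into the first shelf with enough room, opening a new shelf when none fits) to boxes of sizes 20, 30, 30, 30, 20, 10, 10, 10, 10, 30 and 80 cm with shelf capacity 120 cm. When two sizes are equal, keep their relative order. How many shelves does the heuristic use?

Sorted descending: 80, 30, 30, 30, 30, 20, 20, 10, 10, 10, 10.
  80 → shelf 1 (new)  [load 80/120]
  30 → shelf 1  [load 110/120]
  30 → shelf 2 (new)  [load 30/120]
  30 → shelf 2  [load 60/120]
  30 → shelf 2  [load 90/120]
  20 → shelf 2  [load 110/120]
  20 → shelf 3 (new)  [load 20/120]
  10 → shelf 1  [load 120/120]
  10 → shelf 2  [load 120/120]
  10 → shelf 3  [load 30/120]
  10 → shelf 3  [load 40/120]
3 shelves opened.

3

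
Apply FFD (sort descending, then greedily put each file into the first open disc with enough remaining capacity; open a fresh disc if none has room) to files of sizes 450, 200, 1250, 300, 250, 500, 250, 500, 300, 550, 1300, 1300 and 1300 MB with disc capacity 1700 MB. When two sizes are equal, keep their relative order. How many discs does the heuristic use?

Sorted descending: 1300, 1300, 1300, 1250, 550, 500, 500, 450, 300, 300, 250, 250, 200.
  1300 → disc 1 (new)  [load 1300/1700]
  1300 → disc 2 (new)  [load 1300/1700]
  1300 → disc 3 (new)  [load 1300/1700]
  1250 → disc 4 (new)  [load 1250/1700]
  550 → disc 5 (new)  [load 550/1700]
  500 → disc 5  [load 1050/1700]
  500 → disc 5  [load 1550/1700]
  450 → disc 4  [load 1700/1700]
  300 → disc 1  [load 1600/1700]
  300 → disc 2  [load 1600/1700]
  250 → disc 3  [load 1550/1700]
  250 → disc 6 (new)  [load 250/1700]
  200 → disc 6  [load 450/1700]
6 discs opened.

6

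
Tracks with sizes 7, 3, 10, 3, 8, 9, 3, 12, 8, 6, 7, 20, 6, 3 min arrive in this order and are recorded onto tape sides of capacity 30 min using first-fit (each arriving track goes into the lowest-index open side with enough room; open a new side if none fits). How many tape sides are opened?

  7 → side 1 (new)  [load 7/30]
  3 → side 1  [load 10/30]
  10 → side 1  [load 20/30]
  3 → side 1  [load 23/30]
  8 → side 2 (new)  [load 8/30]
  9 → side 2  [load 17/30]
  3 → side 1  [load 26/30]
  12 → side 2  [load 29/30]
  8 → side 3 (new)  [load 8/30]
  6 → side 3  [load 14/30]
  7 → side 3  [load 21/30]
  20 → side 4 (new)  [load 20/30]
  6 → side 3  [load 27/30]
  3 → side 1  [load 29/30]
4 tape sides opened.

4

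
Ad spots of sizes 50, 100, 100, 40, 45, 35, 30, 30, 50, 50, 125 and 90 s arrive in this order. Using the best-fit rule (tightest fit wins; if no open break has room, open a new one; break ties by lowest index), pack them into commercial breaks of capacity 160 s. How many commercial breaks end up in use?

6

  50 → break 1 (new)  [load 50/160]
  100 → break 1  [load 150/160]
  100 → break 2 (new)  [load 100/160]
  40 → break 2  [load 140/160]
  45 → break 3 (new)  [load 45/160]
  35 → break 3  [load 80/160]
  30 → break 3  [load 110/160]
  30 → break 3  [load 140/160]
  50 → break 4 (new)  [load 50/160]
  50 → break 4  [load 100/160]
  125 → break 5 (new)  [load 125/160]
  90 → break 6 (new)  [load 90/160]
6 commercial breaks opened.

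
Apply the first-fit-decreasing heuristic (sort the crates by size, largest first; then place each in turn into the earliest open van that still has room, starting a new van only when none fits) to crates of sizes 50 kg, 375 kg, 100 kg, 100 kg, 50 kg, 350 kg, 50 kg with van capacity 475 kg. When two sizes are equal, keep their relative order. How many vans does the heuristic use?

3

Sorted descending: 375, 350, 100, 100, 50, 50, 50.
  375 → van 1 (new)  [load 375/475]
  350 → van 2 (new)  [load 350/475]
  100 → van 1  [load 475/475]
  100 → van 2  [load 450/475]
  50 → van 3 (new)  [load 50/475]
  50 → van 3  [load 100/475]
  50 → van 3  [load 150/475]
3 vans opened.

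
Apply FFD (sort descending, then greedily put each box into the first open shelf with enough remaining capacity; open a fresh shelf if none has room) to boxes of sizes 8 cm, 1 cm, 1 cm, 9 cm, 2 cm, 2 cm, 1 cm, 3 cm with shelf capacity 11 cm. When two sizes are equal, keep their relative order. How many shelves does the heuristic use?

Sorted descending: 9, 8, 3, 2, 2, 1, 1, 1.
  9 → shelf 1 (new)  [load 9/11]
  8 → shelf 2 (new)  [load 8/11]
  3 → shelf 2  [load 11/11]
  2 → shelf 1  [load 11/11]
  2 → shelf 3 (new)  [load 2/11]
  1 → shelf 3  [load 3/11]
  1 → shelf 3  [load 4/11]
  1 → shelf 3  [load 5/11]
3 shelves opened.

3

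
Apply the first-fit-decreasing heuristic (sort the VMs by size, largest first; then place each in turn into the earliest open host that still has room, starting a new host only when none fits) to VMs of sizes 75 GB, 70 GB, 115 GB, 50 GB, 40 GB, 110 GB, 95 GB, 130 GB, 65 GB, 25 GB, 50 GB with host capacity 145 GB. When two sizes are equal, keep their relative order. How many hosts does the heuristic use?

Sorted descending: 130, 115, 110, 95, 75, 70, 65, 50, 50, 40, 25.
  130 → host 1 (new)  [load 130/145]
  115 → host 2 (new)  [load 115/145]
  110 → host 3 (new)  [load 110/145]
  95 → host 4 (new)  [load 95/145]
  75 → host 5 (new)  [load 75/145]
  70 → host 5  [load 145/145]
  65 → host 6 (new)  [load 65/145]
  50 → host 4  [load 145/145]
  50 → host 6  [load 115/145]
  40 → host 7 (new)  [load 40/145]
  25 → host 2  [load 140/145]
7 hosts opened.

7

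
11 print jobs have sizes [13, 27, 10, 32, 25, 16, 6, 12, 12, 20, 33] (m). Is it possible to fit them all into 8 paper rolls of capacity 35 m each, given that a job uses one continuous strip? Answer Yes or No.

A valid assignment using 7 paper rolls:
  roll 1: 33 = 33
  roll 2: 32 = 32
  roll 3: 27 + 6 = 33
  roll 4: 25 + 10 = 35
  roll 5: 20 + 13 = 33
  roll 6: 16 + 12 = 28
  roll 7: 12 = 12
That uses only 7 ≤ 8, so 8 paper rolls are enough.

Yes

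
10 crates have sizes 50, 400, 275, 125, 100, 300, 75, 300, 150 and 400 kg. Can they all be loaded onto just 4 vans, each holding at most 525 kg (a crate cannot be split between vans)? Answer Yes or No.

Total = 2175 kg; ⌈2175/525⌉ = 5.
At least 5 vans are required, but only 4 are allowed.

No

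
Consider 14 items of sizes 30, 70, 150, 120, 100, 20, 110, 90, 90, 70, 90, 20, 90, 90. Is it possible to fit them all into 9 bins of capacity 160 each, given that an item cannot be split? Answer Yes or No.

A valid assignment using 9 bins:
  bin 1: 150 = 150
  bin 2: 120 + 30 = 150
  bin 3: 110 + 20 + 20 = 150
  bin 4: 100 = 100
  bin 5: 90 + 70 = 160
  bin 6: 90 + 70 = 160
  bin 7: 90 = 90
  bin 8: 90 = 90
  bin 9: 90 = 90
Every load is within 160, so 9 bins suffice.

Yes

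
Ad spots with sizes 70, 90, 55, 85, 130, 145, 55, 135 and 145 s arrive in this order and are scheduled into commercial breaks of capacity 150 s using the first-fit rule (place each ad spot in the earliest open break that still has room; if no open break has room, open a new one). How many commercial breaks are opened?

  70 → break 1 (new)  [load 70/150]
  90 → break 2 (new)  [load 90/150]
  55 → break 1  [load 125/150]
  85 → break 3 (new)  [load 85/150]
  130 → break 4 (new)  [load 130/150]
  145 → break 5 (new)  [load 145/150]
  55 → break 2  [load 145/150]
  135 → break 6 (new)  [load 135/150]
  145 → break 7 (new)  [load 145/150]
7 commercial breaks opened.

7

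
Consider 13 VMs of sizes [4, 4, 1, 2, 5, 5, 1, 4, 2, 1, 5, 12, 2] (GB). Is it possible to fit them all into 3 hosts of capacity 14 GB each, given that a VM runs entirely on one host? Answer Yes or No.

Total = 48 GB; ⌈48/14⌉ = 4.
At least 4 hosts are required, but only 3 are allowed.

No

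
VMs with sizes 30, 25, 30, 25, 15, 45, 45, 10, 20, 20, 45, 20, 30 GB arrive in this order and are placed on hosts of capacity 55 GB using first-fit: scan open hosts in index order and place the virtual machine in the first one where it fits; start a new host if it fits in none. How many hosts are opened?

  30 → host 1 (new)  [load 30/55]
  25 → host 1  [load 55/55]
  30 → host 2 (new)  [load 30/55]
  25 → host 2  [load 55/55]
  15 → host 3 (new)  [load 15/55]
  45 → host 4 (new)  [load 45/55]
  45 → host 5 (new)  [load 45/55]
  10 → host 3  [load 25/55]
  20 → host 3  [load 45/55]
  20 → host 6 (new)  [load 20/55]
  45 → host 7 (new)  [load 45/55]
  20 → host 6  [load 40/55]
  30 → host 8 (new)  [load 30/55]
8 hosts opened.

8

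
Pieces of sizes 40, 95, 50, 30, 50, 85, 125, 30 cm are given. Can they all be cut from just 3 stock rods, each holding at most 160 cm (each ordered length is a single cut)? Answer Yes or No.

No

Total = 505 cm; ⌈505/160⌉ = 4.
At least 4 stock rods are required, but only 3 are allowed.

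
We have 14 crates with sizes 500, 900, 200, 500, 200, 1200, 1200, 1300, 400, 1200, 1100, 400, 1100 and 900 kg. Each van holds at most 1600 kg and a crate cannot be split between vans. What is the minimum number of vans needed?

Total = 1300 + 1200 + 1200 + 1200 + 1100 + 1100 + 900 + 900 + 500 + 500 + 400 + 400 + 200 + 200 = 11100 kg.
Lower bound: ⌈11100/1600⌉ = 7 vans.
Also, 8 crates each exceed 800 kg, and no two of those can share a van, so at least 8 vans are needed.
A packing using 8 vans:
  van 1: 1300 + 200 = 1500
  van 2: 1200 + 400 = 1600
  van 3: 1200 + 400 = 1600
  van 4: 1200 + 200 = 1400
  van 5: 1100 + 500 = 1600
  van 6: 1100 + 500 = 1600
  van 7: 900 = 900
  van 8: 900 = 900
This matches the lower bound, so 8 is optimal.

8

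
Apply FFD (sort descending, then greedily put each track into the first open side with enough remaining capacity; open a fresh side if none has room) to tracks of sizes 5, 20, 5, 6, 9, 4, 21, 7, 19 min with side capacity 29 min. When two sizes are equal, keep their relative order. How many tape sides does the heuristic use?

4

Sorted descending: 21, 20, 19, 9, 7, 6, 5, 5, 4.
  21 → side 1 (new)  [load 21/29]
  20 → side 2 (new)  [load 20/29]
  19 → side 3 (new)  [load 19/29]
  9 → side 2  [load 29/29]
  7 → side 1  [load 28/29]
  6 → side 3  [load 25/29]
  5 → side 4 (new)  [load 5/29]
  5 → side 4  [load 10/29]
  4 → side 3  [load 29/29]
4 tape sides opened.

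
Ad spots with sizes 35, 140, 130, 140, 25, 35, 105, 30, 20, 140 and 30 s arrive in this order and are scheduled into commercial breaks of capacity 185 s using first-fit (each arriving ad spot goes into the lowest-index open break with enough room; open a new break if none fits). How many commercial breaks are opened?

  35 → break 1 (new)  [load 35/185]
  140 → break 1  [load 175/185]
  130 → break 2 (new)  [load 130/185]
  140 → break 3 (new)  [load 140/185]
  25 → break 2  [load 155/185]
  35 → break 3  [load 175/185]
  105 → break 4 (new)  [load 105/185]
  30 → break 2  [load 185/185]
  20 → break 4  [load 125/185]
  140 → break 5 (new)  [load 140/185]
  30 → break 4  [load 155/185]
5 commercial breaks opened.

5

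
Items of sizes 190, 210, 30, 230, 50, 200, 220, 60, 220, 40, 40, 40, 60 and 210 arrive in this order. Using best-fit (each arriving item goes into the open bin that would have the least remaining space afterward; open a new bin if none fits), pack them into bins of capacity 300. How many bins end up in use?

  190 → bin 1 (new)  [load 190/300]
  210 → bin 2 (new)  [load 210/300]
  30 → bin 2  [load 240/300]
  230 → bin 3 (new)  [load 230/300]
  50 → bin 2  [load 290/300]
  200 → bin 4 (new)  [load 200/300]
  220 → bin 5 (new)  [load 220/300]
  60 → bin 3  [load 290/300]
  220 → bin 6 (new)  [load 220/300]
  40 → bin 5  [load 260/300]
  40 → bin 5  [load 300/300]
  40 → bin 6  [load 260/300]
  60 → bin 4  [load 260/300]
  210 → bin 7 (new)  [load 210/300]
7 bins opened.

7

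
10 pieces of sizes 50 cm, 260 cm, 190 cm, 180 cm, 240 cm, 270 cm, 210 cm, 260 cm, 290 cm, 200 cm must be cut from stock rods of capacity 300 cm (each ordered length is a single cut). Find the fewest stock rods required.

Total = 290 + 270 + 260 + 260 + 240 + 210 + 200 + 190 + 180 + 50 = 2150 cm.
Lower bound: ⌈2150/300⌉ = 8 stock rods.
Also, 9 pieces each exceed 150 cm, and no two of those can share a stock rod, so at least 9 stock rods are needed.
A packing using 9 stock rods:
  stock rod 1: 290 = 290
  stock rod 2: 270 = 270
  stock rod 3: 260 = 260
  stock rod 4: 260 = 260
  stock rod 5: 240 + 50 = 290
  stock rod 6: 210 = 210
  stock rod 7: 200 = 200
  stock rod 8: 190 = 190
  stock rod 9: 180 = 180
This matches the lower bound, so 9 is optimal.

9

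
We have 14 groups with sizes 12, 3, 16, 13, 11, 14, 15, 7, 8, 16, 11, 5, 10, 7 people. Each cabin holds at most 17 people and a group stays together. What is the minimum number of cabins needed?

Total = 16 + 16 + 15 + 14 + 13 + 12 + 11 + 11 + 10 + 8 + 7 + 7 + 5 + 3 = 148 people.
Lower bound: ⌈148/17⌉ = 9 cabins.
A packing using 10 cabins:
  cabin 1: 16 = 16
  cabin 2: 16 = 16
  cabin 3: 15 = 15
  cabin 4: 14 + 3 = 17
  cabin 5: 13 = 13
  cabin 6: 12 + 5 = 17
  cabin 7: 11 = 11
  cabin 8: 11 = 11
  cabin 9: 10 + 7 = 17
  cabin 10: 8 + 7 = 15
No arrangement into 9 cabins stays within capacity, so 10 is optimal.

10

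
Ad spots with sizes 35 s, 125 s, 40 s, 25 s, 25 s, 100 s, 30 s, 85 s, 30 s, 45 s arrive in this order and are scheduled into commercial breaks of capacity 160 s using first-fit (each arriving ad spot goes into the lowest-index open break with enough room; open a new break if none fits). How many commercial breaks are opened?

  35 → break 1 (new)  [load 35/160]
  125 → break 1  [load 160/160]
  40 → break 2 (new)  [load 40/160]
  25 → break 2  [load 65/160]
  25 → break 2  [load 90/160]
  100 → break 3 (new)  [load 100/160]
  30 → break 2  [load 120/160]
  85 → break 4 (new)  [load 85/160]
  30 → break 2  [load 150/160]
  45 → break 3  [load 145/160]
4 commercial breaks opened.

4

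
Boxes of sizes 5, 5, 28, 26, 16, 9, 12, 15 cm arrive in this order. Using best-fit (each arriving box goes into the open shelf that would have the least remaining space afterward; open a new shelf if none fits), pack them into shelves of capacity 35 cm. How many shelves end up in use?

4

  5 → shelf 1 (new)  [load 5/35]
  5 → shelf 1  [load 10/35]
  28 → shelf 2 (new)  [load 28/35]
  26 → shelf 3 (new)  [load 26/35]
  16 → shelf 1  [load 26/35]
  9 → shelf 1  [load 35/35]
  12 → shelf 4 (new)  [load 12/35]
  15 → shelf 4  [load 27/35]
4 shelves opened.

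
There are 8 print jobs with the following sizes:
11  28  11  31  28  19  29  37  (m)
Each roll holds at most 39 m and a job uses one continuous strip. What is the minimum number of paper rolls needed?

6

Total = 37 + 31 + 29 + 28 + 28 + 19 + 11 + 11 = 194 m.
Lower bound: ⌈194/39⌉ = 5 paper rolls.
A packing using 6 paper rolls:
  roll 1: 37 = 37
  roll 2: 31 = 31
  roll 3: 29 = 29
  roll 4: 28 + 11 = 39
  roll 5: 28 + 11 = 39
  roll 6: 19 = 19
No arrangement into 5 paper rolls stays within capacity, so 6 is optimal.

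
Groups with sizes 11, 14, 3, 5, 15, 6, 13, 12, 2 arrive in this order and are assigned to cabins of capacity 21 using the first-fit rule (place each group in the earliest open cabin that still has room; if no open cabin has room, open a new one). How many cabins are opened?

5

  11 → cabin 1 (new)  [load 11/21]
  14 → cabin 2 (new)  [load 14/21]
  3 → cabin 1  [load 14/21]
  5 → cabin 1  [load 19/21]
  15 → cabin 3 (new)  [load 15/21]
  6 → cabin 2  [load 20/21]
  13 → cabin 4 (new)  [load 13/21]
  12 → cabin 5 (new)  [load 12/21]
  2 → cabin 1  [load 21/21]
5 cabins opened.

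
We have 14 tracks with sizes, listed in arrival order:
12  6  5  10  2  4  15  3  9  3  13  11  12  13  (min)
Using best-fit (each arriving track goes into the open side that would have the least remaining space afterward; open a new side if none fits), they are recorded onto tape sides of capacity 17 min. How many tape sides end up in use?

  12 → side 1 (new)  [load 12/17]
  6 → side 2 (new)  [load 6/17]
  5 → side 1  [load 17/17]
  10 → side 2  [load 16/17]
  2 → side 3 (new)  [load 2/17]
  4 → side 3  [load 6/17]
  15 → side 4 (new)  [load 15/17]
  3 → side 3  [load 9/17]
  9 → side 5 (new)  [load 9/17]
  3 → side 3  [load 12/17]
  13 → side 6 (new)  [load 13/17]
  11 → side 7 (new)  [load 11/17]
  12 → side 8 (new)  [load 12/17]
  13 → side 9 (new)  [load 13/17]
9 tape sides opened.

9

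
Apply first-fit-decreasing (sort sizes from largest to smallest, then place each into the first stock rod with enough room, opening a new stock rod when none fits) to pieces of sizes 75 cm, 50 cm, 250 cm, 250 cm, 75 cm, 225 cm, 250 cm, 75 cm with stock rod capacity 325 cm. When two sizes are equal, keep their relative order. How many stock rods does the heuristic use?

4

Sorted descending: 250, 250, 250, 225, 75, 75, 75, 50.
  250 → stock rod 1 (new)  [load 250/325]
  250 → stock rod 2 (new)  [load 250/325]
  250 → stock rod 3 (new)  [load 250/325]
  225 → stock rod 4 (new)  [load 225/325]
  75 → stock rod 1  [load 325/325]
  75 → stock rod 2  [load 325/325]
  75 → stock rod 3  [load 325/325]
  50 → stock rod 4  [load 275/325]
4 stock rods opened.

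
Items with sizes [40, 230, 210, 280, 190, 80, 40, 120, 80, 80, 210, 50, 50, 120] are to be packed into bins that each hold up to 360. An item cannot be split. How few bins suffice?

Total = 280 + 230 + 210 + 210 + 190 + 120 + 120 + 80 + 80 + 80 + 50 + 50 + 40 + 40 = 1780.
Lower bound: ⌈1780/360⌉ = 5 bins.
A packing using 6 bins:
  bin 1: 280 + 80 = 360
  bin 2: 230 + 120 = 350
  bin 3: 210 + 120 = 330
  bin 4: 210 + 80 + 50 = 340
  bin 5: 190 + 80 + 50 + 40 = 360
  bin 6: 40 = 40
No arrangement into 5 bins stays within capacity, so 6 is optimal.

6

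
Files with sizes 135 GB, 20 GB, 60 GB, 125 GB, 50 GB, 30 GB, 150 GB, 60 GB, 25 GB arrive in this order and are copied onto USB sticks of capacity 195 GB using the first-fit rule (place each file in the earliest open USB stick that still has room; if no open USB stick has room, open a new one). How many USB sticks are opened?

4

  135 → USB stick 1 (new)  [load 135/195]
  20 → USB stick 1  [load 155/195]
  60 → USB stick 2 (new)  [load 60/195]
  125 → USB stick 2  [load 185/195]
  50 → USB stick 3 (new)  [load 50/195]
  30 → USB stick 1  [load 185/195]
  150 → USB stick 4 (new)  [load 150/195]
  60 → USB stick 3  [load 110/195]
  25 → USB stick 3  [load 135/195]
4 USB sticks opened.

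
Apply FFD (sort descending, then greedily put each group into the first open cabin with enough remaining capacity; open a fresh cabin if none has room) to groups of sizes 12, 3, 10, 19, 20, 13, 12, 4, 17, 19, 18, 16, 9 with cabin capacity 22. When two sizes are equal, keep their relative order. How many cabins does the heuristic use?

Sorted descending: 20, 19, 19, 18, 17, 16, 13, 12, 12, 10, 9, 4, 3.
  20 → cabin 1 (new)  [load 20/22]
  19 → cabin 2 (new)  [load 19/22]
  19 → cabin 3 (new)  [load 19/22]
  18 → cabin 4 (new)  [load 18/22]
  17 → cabin 5 (new)  [load 17/22]
  16 → cabin 6 (new)  [load 16/22]
  13 → cabin 7 (new)  [load 13/22]
  12 → cabin 8 (new)  [load 12/22]
  12 → cabin 9 (new)  [load 12/22]
  10 → cabin 8  [load 22/22]
  9 → cabin 7  [load 22/22]
  4 → cabin 4  [load 22/22]
  3 → cabin 2  [load 22/22]
9 cabins opened.

9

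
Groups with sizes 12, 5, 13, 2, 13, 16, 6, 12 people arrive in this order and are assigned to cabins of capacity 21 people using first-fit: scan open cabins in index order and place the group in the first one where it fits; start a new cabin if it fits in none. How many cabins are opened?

  12 → cabin 1 (new)  [load 12/21]
  5 → cabin 1  [load 17/21]
  13 → cabin 2 (new)  [load 13/21]
  2 → cabin 1  [load 19/21]
  13 → cabin 3 (new)  [load 13/21]
  16 → cabin 4 (new)  [load 16/21]
  6 → cabin 2  [load 19/21]
  12 → cabin 5 (new)  [load 12/21]
5 cabins opened.

5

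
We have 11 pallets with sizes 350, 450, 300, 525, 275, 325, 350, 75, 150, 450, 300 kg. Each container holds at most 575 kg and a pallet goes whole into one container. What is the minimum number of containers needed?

8

Total = 525 + 450 + 450 + 350 + 350 + 325 + 300 + 300 + 275 + 150 + 75 = 3550 kg.
Lower bound: ⌈3550/575⌉ = 7 containers.
Also, 8 pallets each exceed 575/2 kg, and no two of those can share a container, so at least 8 containers are needed.
A packing using 8 containers:
  container 1: 525 = 525
  container 2: 450 + 75 = 525
  container 3: 450 = 450
  container 4: 350 + 150 = 500
  container 5: 350 = 350
  container 6: 325 = 325
  container 7: 300 + 275 = 575
  container 8: 300 = 300
This matches the lower bound, so 8 is optimal.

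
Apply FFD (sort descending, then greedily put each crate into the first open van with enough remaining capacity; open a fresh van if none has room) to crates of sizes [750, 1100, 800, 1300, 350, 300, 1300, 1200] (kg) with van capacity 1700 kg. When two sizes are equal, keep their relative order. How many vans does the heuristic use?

Sorted descending: 1300, 1300, 1200, 1100, 800, 750, 350, 300.
  1300 → van 1 (new)  [load 1300/1700]
  1300 → van 2 (new)  [load 1300/1700]
  1200 → van 3 (new)  [load 1200/1700]
  1100 → van 4 (new)  [load 1100/1700]
  800 → van 5 (new)  [load 800/1700]
  750 → van 5  [load 1550/1700]
  350 → van 1  [load 1650/1700]
  300 → van 2  [load 1600/1700]
5 vans opened.

5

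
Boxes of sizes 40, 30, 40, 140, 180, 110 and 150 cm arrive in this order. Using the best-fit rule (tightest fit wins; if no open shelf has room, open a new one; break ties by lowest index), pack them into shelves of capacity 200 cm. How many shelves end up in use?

5

  40 → shelf 1 (new)  [load 40/200]
  30 → shelf 1  [load 70/200]
  40 → shelf 1  [load 110/200]
  140 → shelf 2 (new)  [load 140/200]
  180 → shelf 3 (new)  [load 180/200]
  110 → shelf 4 (new)  [load 110/200]
  150 → shelf 5 (new)  [load 150/200]
5 shelves opened.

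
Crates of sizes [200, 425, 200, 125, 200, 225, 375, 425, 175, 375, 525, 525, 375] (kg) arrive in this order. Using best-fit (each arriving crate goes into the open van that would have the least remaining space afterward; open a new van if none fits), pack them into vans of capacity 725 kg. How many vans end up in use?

8

  200 → van 1 (new)  [load 200/725]
  425 → van 1  [load 625/725]
  200 → van 2 (new)  [load 200/725]
  125 → van 2  [load 325/725]
  200 → van 2  [load 525/725]
  225 → van 3 (new)  [load 225/725]
  375 → van 3  [load 600/725]
  425 → van 4 (new)  [load 425/725]
  175 → van 2  [load 700/725]
  375 → van 5 (new)  [load 375/725]
  525 → van 6 (new)  [load 525/725]
  525 → van 7 (new)  [load 525/725]
  375 → van 8 (new)  [load 375/725]
8 vans opened.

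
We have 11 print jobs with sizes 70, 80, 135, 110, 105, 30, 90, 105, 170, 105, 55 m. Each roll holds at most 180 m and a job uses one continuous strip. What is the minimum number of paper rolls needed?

7

Total = 170 + 135 + 110 + 105 + 105 + 105 + 90 + 80 + 70 + 55 + 30 = 1055 m.
Lower bound: ⌈1055/180⌉ = 6 paper rolls.
A packing using 7 paper rolls:
  roll 1: 170 = 170
  roll 2: 135 + 30 = 165
  roll 3: 110 + 70 = 180
  roll 4: 105 + 55 = 160
  roll 5: 105 = 105
  roll 6: 105 = 105
  roll 7: 90 + 80 = 170
No arrangement into 6 paper rolls stays within capacity, so 7 is optimal.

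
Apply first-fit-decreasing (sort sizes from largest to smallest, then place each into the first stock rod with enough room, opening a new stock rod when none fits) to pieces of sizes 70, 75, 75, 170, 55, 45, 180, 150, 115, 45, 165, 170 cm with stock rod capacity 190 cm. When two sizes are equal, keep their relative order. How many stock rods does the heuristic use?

Sorted descending: 180, 170, 170, 165, 150, 115, 75, 75, 70, 55, 45, 45.
  180 → stock rod 1 (new)  [load 180/190]
  170 → stock rod 2 (new)  [load 170/190]
  170 → stock rod 3 (new)  [load 170/190]
  165 → stock rod 4 (new)  [load 165/190]
  150 → stock rod 5 (new)  [load 150/190]
  115 → stock rod 6 (new)  [load 115/190]
  75 → stock rod 6  [load 190/190]
  75 → stock rod 7 (new)  [load 75/190]
  70 → stock rod 7  [load 145/190]
  55 → stock rod 8 (new)  [load 55/190]
  45 → stock rod 7  [load 190/190]
  45 → stock rod 8  [load 100/190]
8 stock rods opened.

8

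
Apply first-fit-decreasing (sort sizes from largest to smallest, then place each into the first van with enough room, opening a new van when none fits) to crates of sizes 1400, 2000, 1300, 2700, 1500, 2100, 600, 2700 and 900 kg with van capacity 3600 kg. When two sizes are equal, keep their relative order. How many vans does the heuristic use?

Sorted descending: 2700, 2700, 2100, 2000, 1500, 1400, 1300, 900, 600.
  2700 → van 1 (new)  [load 2700/3600]
  2700 → van 2 (new)  [load 2700/3600]
  2100 → van 3 (new)  [load 2100/3600]
  2000 → van 4 (new)  [load 2000/3600]
  1500 → van 3  [load 3600/3600]
  1400 → van 4  [load 3400/3600]
  1300 → van 5 (new)  [load 1300/3600]
  900 → van 1  [load 3600/3600]
  600 → van 2  [load 3300/3600]
5 vans opened.

5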